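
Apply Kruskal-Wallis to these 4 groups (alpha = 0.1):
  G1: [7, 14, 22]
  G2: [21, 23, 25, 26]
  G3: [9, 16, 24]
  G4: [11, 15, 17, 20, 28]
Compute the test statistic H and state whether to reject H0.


Step 1: Combine all N = 15 observations and assign midranks.
sorted (value, group, rank): (7,G1,1), (9,G3,2), (11,G4,3), (14,G1,4), (15,G4,5), (16,G3,6), (17,G4,7), (20,G4,8), (21,G2,9), (22,G1,10), (23,G2,11), (24,G3,12), (25,G2,13), (26,G2,14), (28,G4,15)
Step 2: Sum ranks within each group.
R_1 = 15 (n_1 = 3)
R_2 = 47 (n_2 = 4)
R_3 = 20 (n_3 = 3)
R_4 = 38 (n_4 = 5)
Step 3: H = 12/(N(N+1)) * sum(R_i^2/n_i) - 3(N+1)
     = 12/(15*16) * (15^2/3 + 47^2/4 + 20^2/3 + 38^2/5) - 3*16
     = 0.050000 * 1049.38 - 48
     = 4.469167.
Step 4: No ties, so H is used without correction.
Step 5: Under H0, H ~ chi^2(3); p-value = 0.215057.
Step 6: alpha = 0.1. fail to reject H0.

H = 4.4692, df = 3, p = 0.215057, fail to reject H0.


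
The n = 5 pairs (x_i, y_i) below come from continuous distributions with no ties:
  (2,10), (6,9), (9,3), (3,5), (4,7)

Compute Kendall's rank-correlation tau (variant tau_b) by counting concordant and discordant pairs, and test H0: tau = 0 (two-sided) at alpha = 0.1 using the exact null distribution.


Step 1: Enumerate the 10 unordered pairs (i,j) with i<j and classify each by sign(x_j-x_i) * sign(y_j-y_i).
  (1,2):dx=+4,dy=-1->D; (1,3):dx=+7,dy=-7->D; (1,4):dx=+1,dy=-5->D; (1,5):dx=+2,dy=-3->D
  (2,3):dx=+3,dy=-6->D; (2,4):dx=-3,dy=-4->C; (2,5):dx=-2,dy=-2->C; (3,4):dx=-6,dy=+2->D
  (3,5):dx=-5,dy=+4->D; (4,5):dx=+1,dy=+2->C
Step 2: C = 3, D = 7, total pairs = 10.
Step 3: tau = (C - D)/(n(n-1)/2) = (3 - 7)/10 = -0.400000.
Step 4: Exact two-sided p-value (enumerate n! = 120 permutations of y under H0): p = 0.483333.
Step 5: alpha = 0.1. fail to reject H0.

tau_b = -0.4000 (C=3, D=7), p = 0.483333, fail to reject H0.


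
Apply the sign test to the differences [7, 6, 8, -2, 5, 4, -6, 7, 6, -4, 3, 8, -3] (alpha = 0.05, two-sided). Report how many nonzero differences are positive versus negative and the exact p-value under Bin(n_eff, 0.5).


Step 1: Discard zero differences. Original n = 13; n_eff = number of nonzero differences = 13.
Nonzero differences (with sign): +7, +6, +8, -2, +5, +4, -6, +7, +6, -4, +3, +8, -3
Step 2: Count signs: positive = 9, negative = 4.
Step 3: Under H0: P(positive) = 0.5, so the number of positives S ~ Bin(13, 0.5).
Step 4: Two-sided exact p-value = sum of Bin(13,0.5) probabilities at or below the observed probability = 0.266846.
Step 5: alpha = 0.05. fail to reject H0.

n_eff = 13, pos = 9, neg = 4, p = 0.266846, fail to reject H0.


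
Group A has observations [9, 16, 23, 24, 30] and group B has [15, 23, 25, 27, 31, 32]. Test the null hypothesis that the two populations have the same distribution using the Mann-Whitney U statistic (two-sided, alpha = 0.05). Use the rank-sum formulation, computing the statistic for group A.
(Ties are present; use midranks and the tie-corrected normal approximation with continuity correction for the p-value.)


Step 1: Combine and sort all 11 observations; assign midranks.
sorted (value, group): (9,X), (15,Y), (16,X), (23,X), (23,Y), (24,X), (25,Y), (27,Y), (30,X), (31,Y), (32,Y)
ranks: 9->1, 15->2, 16->3, 23->4.5, 23->4.5, 24->6, 25->7, 27->8, 30->9, 31->10, 32->11
Step 2: Rank sum for X: R1 = 1 + 3 + 4.5 + 6 + 9 = 23.5.
Step 3: U_X = R1 - n1(n1+1)/2 = 23.5 - 5*6/2 = 23.5 - 15 = 8.5.
       U_Y = n1*n2 - U_X = 30 - 8.5 = 21.5.
Step 4: Ties are present, so use the tie-corrected normal approximation (with continuity correction) for the p-value.
Step 5: p-value = 0.272229; compare to alpha = 0.05. fail to reject H0.

U_X = 8.5, p = 0.272229, fail to reject H0 at alpha = 0.05.


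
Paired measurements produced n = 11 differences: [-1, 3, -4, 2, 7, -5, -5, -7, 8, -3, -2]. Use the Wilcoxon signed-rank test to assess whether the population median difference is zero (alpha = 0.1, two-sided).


Step 1: Drop any zero differences (none here) and take |d_i|.
|d| = [1, 3, 4, 2, 7, 5, 5, 7, 8, 3, 2]
Step 2: Midrank |d_i| (ties get averaged ranks).
ranks: |1|->1, |3|->4.5, |4|->6, |2|->2.5, |7|->9.5, |5|->7.5, |5|->7.5, |7|->9.5, |8|->11, |3|->4.5, |2|->2.5
Step 3: Attach original signs; sum ranks with positive sign and with negative sign.
W+ = 4.5 + 2.5 + 9.5 + 11 = 27.5
W- = 1 + 6 + 7.5 + 7.5 + 9.5 + 4.5 + 2.5 = 38.5
(Check: W+ + W- = 66 should equal n(n+1)/2 = 66.)
Step 4: Test statistic W = min(W+, W-) = 27.5.
Step 5: Ties in |d|, so use the tie-corrected normal approximation.
        E[W] = n(n+1)/4 = 11*12/4 = 33.
        Tie groups: |d|=2 (t=2), |d|=3 (t=2), |d|=5 (t=2), |d|=7 (t=2); sum(t^3 - t) = 24.
        Var[W] = n(n+1)(2n+1)/24 - sum(t^3-t)/48 = 3036/24 - 24/48 = 126.
        z = (W - E[W]) / sqrt(Var[W]) = (27.5 - 33) / 11.2250 = -0.4900.
        Two-sided p = 2*Phi(z) = 0.624149.
Step 6: alpha = 0.1. fail to reject H0.

W+ = 27.5, W- = 38.5, W = min = 27.5, p = 0.624149, fail to reject H0.


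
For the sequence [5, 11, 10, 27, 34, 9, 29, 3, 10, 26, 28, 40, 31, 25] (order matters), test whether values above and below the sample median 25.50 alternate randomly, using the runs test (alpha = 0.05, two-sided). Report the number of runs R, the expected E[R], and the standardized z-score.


Step 1: Compute median = 25.50; label A = above, B = below.
Labels in order: BBBAABABBAAAAB  (n_A = 7, n_B = 7)
Step 2: Count runs R = 7.
Step 3: Under H0 (random ordering), E[R] = 2*n_A*n_B/(n_A+n_B) + 1 = 2*7*7/14 + 1 = 8.0000.
        Var[R] = 2*n_A*n_B*(2*n_A*n_B - n_A - n_B) / ((n_A+n_B)^2 * (n_A+n_B-1)) = 8232/2548 = 3.2308.
        SD[R] = 1.7974.
Step 4: Continuity-corrected z = (R + 0.5 - E[R]) / SD[R] = (7 + 0.5 - 8.0000) / 1.7974 = -0.2782.
Step 5: Two-sided p-value via normal approximation = 2*(1 - Phi(|z|)) = 0.780879.
Step 6: alpha = 0.05. fail to reject H0.

R = 7, z = -0.2782, p = 0.780879, fail to reject H0.


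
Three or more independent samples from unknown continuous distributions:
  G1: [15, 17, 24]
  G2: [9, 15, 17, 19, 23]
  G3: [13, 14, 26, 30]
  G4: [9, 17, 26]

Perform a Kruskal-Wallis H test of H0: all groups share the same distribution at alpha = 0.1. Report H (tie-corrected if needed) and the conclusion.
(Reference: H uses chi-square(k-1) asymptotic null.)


Step 1: Combine all N = 15 observations and assign midranks.
sorted (value, group, rank): (9,G2,1.5), (9,G4,1.5), (13,G3,3), (14,G3,4), (15,G1,5.5), (15,G2,5.5), (17,G1,8), (17,G2,8), (17,G4,8), (19,G2,10), (23,G2,11), (24,G1,12), (26,G3,13.5), (26,G4,13.5), (30,G3,15)
Step 2: Sum ranks within each group.
R_1 = 25.5 (n_1 = 3)
R_2 = 36 (n_2 = 5)
R_3 = 35.5 (n_3 = 4)
R_4 = 23 (n_4 = 3)
Step 3: H = 12/(N(N+1)) * sum(R_i^2/n_i) - 3(N+1)
     = 12/(15*16) * (25.5^2/3 + 36^2/5 + 35.5^2/4 + 23^2/3) - 3*16
     = 0.050000 * 967.346 - 48
     = 0.367292.
Step 4: Ties present; correction factor C = 1 - 42/(15^3 - 15) = 0.987500. Corrected H = 0.367292 / 0.987500 = 0.371941.
Step 5: Under H0, H ~ chi^2(3); p-value = 0.945976.
Step 6: alpha = 0.1. fail to reject H0.

H = 0.3719, df = 3, p = 0.945976, fail to reject H0.


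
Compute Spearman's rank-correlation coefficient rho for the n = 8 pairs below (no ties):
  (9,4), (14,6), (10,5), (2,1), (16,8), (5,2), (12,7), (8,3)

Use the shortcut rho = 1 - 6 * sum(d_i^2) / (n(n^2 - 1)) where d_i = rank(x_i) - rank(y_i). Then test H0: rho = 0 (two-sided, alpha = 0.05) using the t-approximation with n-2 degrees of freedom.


Step 1: Rank x and y separately (midranks; no ties here).
rank(x): 9->4, 14->7, 10->5, 2->1, 16->8, 5->2, 12->6, 8->3
rank(y): 4->4, 6->6, 5->5, 1->1, 8->8, 2->2, 7->7, 3->3
Step 2: d_i = R_x(i) - R_y(i); compute d_i^2.
  (4-4)^2=0, (7-6)^2=1, (5-5)^2=0, (1-1)^2=0, (8-8)^2=0, (2-2)^2=0, (6-7)^2=1, (3-3)^2=0
sum(d^2) = 2.
Step 3: rho = 1 - 6*2 / (8*(8^2 - 1)) = 1 - 12/504 = 0.976190.
Step 4: Under H0, t = rho * sqrt((n-2)/(1-rho^2)) = 11.0235 ~ t(6).
Step 5: Two-sided p-value from the t-distribution with 6 df = 0.000033.
Step 6: alpha = 0.05. reject H0.

rho = 0.9762, p = 0.000033, reject H0 at alpha = 0.05.


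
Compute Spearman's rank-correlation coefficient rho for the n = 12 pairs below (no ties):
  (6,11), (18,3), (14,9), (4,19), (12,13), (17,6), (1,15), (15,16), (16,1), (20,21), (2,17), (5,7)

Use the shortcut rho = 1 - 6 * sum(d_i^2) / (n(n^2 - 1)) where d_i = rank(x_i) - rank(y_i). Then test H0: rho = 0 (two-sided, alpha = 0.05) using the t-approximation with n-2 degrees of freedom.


Step 1: Rank x and y separately (midranks; no ties here).
rank(x): 6->5, 18->11, 14->7, 4->3, 12->6, 17->10, 1->1, 15->8, 16->9, 20->12, 2->2, 5->4
rank(y): 11->6, 3->2, 9->5, 19->11, 13->7, 6->3, 15->8, 16->9, 1->1, 21->12, 17->10, 7->4
Step 2: d_i = R_x(i) - R_y(i); compute d_i^2.
  (5-6)^2=1, (11-2)^2=81, (7-5)^2=4, (3-11)^2=64, (6-7)^2=1, (10-3)^2=49, (1-8)^2=49, (8-9)^2=1, (9-1)^2=64, (12-12)^2=0, (2-10)^2=64, (4-4)^2=0
sum(d^2) = 378.
Step 3: rho = 1 - 6*378 / (12*(12^2 - 1)) = 1 - 2268/1716 = -0.321678.
Step 4: Under H0, t = rho * sqrt((n-2)/(1-rho^2)) = -1.0743 ~ t(10).
Step 5: Two-sided p-value from the t-distribution with 10 df = 0.307910.
Step 6: alpha = 0.05. fail to reject H0.

rho = -0.3217, p = 0.307910, fail to reject H0 at alpha = 0.05.


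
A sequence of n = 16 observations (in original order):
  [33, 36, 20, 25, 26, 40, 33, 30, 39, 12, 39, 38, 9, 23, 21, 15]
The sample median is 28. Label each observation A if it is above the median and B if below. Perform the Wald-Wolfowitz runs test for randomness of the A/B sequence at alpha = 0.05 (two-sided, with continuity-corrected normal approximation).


Step 1: Compute median = 28; label A = above, B = below.
Labels in order: AABBBAAAABAABBBB  (n_A = 8, n_B = 8)
Step 2: Count runs R = 6.
Step 3: Under H0 (random ordering), E[R] = 2*n_A*n_B/(n_A+n_B) + 1 = 2*8*8/16 + 1 = 9.0000.
        Var[R] = 2*n_A*n_B*(2*n_A*n_B - n_A - n_B) / ((n_A+n_B)^2 * (n_A+n_B-1)) = 14336/3840 = 3.7333.
        SD[R] = 1.9322.
Step 4: Continuity-corrected z = (R + 0.5 - E[R]) / SD[R] = (6 + 0.5 - 9.0000) / 1.9322 = -1.2939.
Step 5: Two-sided p-value via normal approximation = 2*(1 - Phi(|z|)) = 0.195709.
Step 6: alpha = 0.05. fail to reject H0.

R = 6, z = -1.2939, p = 0.195709, fail to reject H0.


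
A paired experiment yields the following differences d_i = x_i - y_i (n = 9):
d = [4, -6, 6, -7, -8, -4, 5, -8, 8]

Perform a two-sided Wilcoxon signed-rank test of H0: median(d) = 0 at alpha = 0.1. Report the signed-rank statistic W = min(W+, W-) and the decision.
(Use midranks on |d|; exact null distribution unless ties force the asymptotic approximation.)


Step 1: Drop any zero differences (none here) and take |d_i|.
|d| = [4, 6, 6, 7, 8, 4, 5, 8, 8]
Step 2: Midrank |d_i| (ties get averaged ranks).
ranks: |4|->1.5, |6|->4.5, |6|->4.5, |7|->6, |8|->8, |4|->1.5, |5|->3, |8|->8, |8|->8
Step 3: Attach original signs; sum ranks with positive sign and with negative sign.
W+ = 1.5 + 4.5 + 3 + 8 = 17
W- = 4.5 + 6 + 8 + 1.5 + 8 = 28
(Check: W+ + W- = 45 should equal n(n+1)/2 = 45.)
Step 4: Test statistic W = min(W+, W-) = 17.
Step 5: Ties in |d|, so use the tie-corrected normal approximation.
        E[W] = n(n+1)/4 = 9*10/4 = 22.5.
        Tie groups: |d|=4 (t=2), |d|=6 (t=2), |d|=8 (t=3); sum(t^3 - t) = 36.
        Var[W] = n(n+1)(2n+1)/24 - sum(t^3-t)/48 = 1710/24 - 36/48 = 70.5.
        z = (W - E[W]) / sqrt(Var[W]) = (17 - 22.5) / 8.3964 = -0.6550.
        Two-sided p = 2*Phi(z) = 0.512442.
Step 6: alpha = 0.1. fail to reject H0.

W+ = 17, W- = 28, W = min = 17, p = 0.512442, fail to reject H0.


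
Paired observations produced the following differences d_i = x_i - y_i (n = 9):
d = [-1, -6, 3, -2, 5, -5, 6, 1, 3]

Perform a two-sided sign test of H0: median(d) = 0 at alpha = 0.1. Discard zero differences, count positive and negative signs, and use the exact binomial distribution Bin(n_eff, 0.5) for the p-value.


Step 1: Discard zero differences. Original n = 9; n_eff = number of nonzero differences = 9.
Nonzero differences (with sign): -1, -6, +3, -2, +5, -5, +6, +1, +3
Step 2: Count signs: positive = 5, negative = 4.
Step 3: Under H0: P(positive) = 0.5, so the number of positives S ~ Bin(9, 0.5).
Step 4: Two-sided exact p-value = sum of Bin(9,0.5) probabilities at or below the observed probability = 1.000000.
Step 5: alpha = 0.1. fail to reject H0.

n_eff = 9, pos = 5, neg = 4, p = 1.000000, fail to reject H0.


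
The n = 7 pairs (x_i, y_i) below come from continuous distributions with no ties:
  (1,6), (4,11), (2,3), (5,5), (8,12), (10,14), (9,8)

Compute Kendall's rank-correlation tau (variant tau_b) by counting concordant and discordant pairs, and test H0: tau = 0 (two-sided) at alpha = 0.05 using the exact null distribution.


Step 1: Enumerate the 21 unordered pairs (i,j) with i<j and classify each by sign(x_j-x_i) * sign(y_j-y_i).
  (1,2):dx=+3,dy=+5->C; (1,3):dx=+1,dy=-3->D; (1,4):dx=+4,dy=-1->D; (1,5):dx=+7,dy=+6->C
  (1,6):dx=+9,dy=+8->C; (1,7):dx=+8,dy=+2->C; (2,3):dx=-2,dy=-8->C; (2,4):dx=+1,dy=-6->D
  (2,5):dx=+4,dy=+1->C; (2,6):dx=+6,dy=+3->C; (2,7):dx=+5,dy=-3->D; (3,4):dx=+3,dy=+2->C
  (3,5):dx=+6,dy=+9->C; (3,6):dx=+8,dy=+11->C; (3,7):dx=+7,dy=+5->C; (4,5):dx=+3,dy=+7->C
  (4,6):dx=+5,dy=+9->C; (4,7):dx=+4,dy=+3->C; (5,6):dx=+2,dy=+2->C; (5,7):dx=+1,dy=-4->D
  (6,7):dx=-1,dy=-6->C
Step 2: C = 16, D = 5, total pairs = 21.
Step 3: tau = (C - D)/(n(n-1)/2) = (16 - 5)/21 = 0.523810.
Step 4: Exact two-sided p-value (enumerate n! = 5040 permutations of y under H0): p = 0.136111.
Step 5: alpha = 0.05. fail to reject H0.

tau_b = 0.5238 (C=16, D=5), p = 0.136111, fail to reject H0.


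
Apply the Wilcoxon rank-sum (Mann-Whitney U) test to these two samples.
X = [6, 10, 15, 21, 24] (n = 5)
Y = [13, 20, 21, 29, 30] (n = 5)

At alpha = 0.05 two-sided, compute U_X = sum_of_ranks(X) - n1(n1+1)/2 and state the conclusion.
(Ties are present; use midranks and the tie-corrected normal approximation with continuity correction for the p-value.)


Step 1: Combine and sort all 10 observations; assign midranks.
sorted (value, group): (6,X), (10,X), (13,Y), (15,X), (20,Y), (21,X), (21,Y), (24,X), (29,Y), (30,Y)
ranks: 6->1, 10->2, 13->3, 15->4, 20->5, 21->6.5, 21->6.5, 24->8, 29->9, 30->10
Step 2: Rank sum for X: R1 = 1 + 2 + 4 + 6.5 + 8 = 21.5.
Step 3: U_X = R1 - n1(n1+1)/2 = 21.5 - 5*6/2 = 21.5 - 15 = 6.5.
       U_Y = n1*n2 - U_X = 25 - 6.5 = 18.5.
Step 4: Ties are present, so use the tie-corrected normal approximation (with continuity correction) for the p-value.
Step 5: p-value = 0.249153; compare to alpha = 0.05. fail to reject H0.

U_X = 6.5, p = 0.249153, fail to reject H0 at alpha = 0.05.


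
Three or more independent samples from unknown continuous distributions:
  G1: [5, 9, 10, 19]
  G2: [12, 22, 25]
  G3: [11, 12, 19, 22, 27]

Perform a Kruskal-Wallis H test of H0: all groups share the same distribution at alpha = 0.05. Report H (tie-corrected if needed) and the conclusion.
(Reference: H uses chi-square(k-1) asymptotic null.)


Step 1: Combine all N = 12 observations and assign midranks.
sorted (value, group, rank): (5,G1,1), (9,G1,2), (10,G1,3), (11,G3,4), (12,G2,5.5), (12,G3,5.5), (19,G1,7.5), (19,G3,7.5), (22,G2,9.5), (22,G3,9.5), (25,G2,11), (27,G3,12)
Step 2: Sum ranks within each group.
R_1 = 13.5 (n_1 = 4)
R_2 = 26 (n_2 = 3)
R_3 = 38.5 (n_3 = 5)
Step 3: H = 12/(N(N+1)) * sum(R_i^2/n_i) - 3(N+1)
     = 12/(12*13) * (13.5^2/4 + 26^2/3 + 38.5^2/5) - 3*13
     = 0.076923 * 567.346 - 39
     = 4.641987.
Step 4: Ties present; correction factor C = 1 - 18/(12^3 - 12) = 0.989510. Corrected H = 4.641987 / 0.989510 = 4.691196.
Step 5: Under H0, H ~ chi^2(2); p-value = 0.095790.
Step 6: alpha = 0.05. fail to reject H0.

H = 4.6912, df = 2, p = 0.095790, fail to reject H0.


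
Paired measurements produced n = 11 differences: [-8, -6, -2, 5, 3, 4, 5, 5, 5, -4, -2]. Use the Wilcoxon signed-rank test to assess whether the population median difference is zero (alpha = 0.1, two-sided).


Step 1: Drop any zero differences (none here) and take |d_i|.
|d| = [8, 6, 2, 5, 3, 4, 5, 5, 5, 4, 2]
Step 2: Midrank |d_i| (ties get averaged ranks).
ranks: |8|->11, |6|->10, |2|->1.5, |5|->7.5, |3|->3, |4|->4.5, |5|->7.5, |5|->7.5, |5|->7.5, |4|->4.5, |2|->1.5
Step 3: Attach original signs; sum ranks with positive sign and with negative sign.
W+ = 7.5 + 3 + 4.5 + 7.5 + 7.5 + 7.5 = 37.5
W- = 11 + 10 + 1.5 + 4.5 + 1.5 = 28.5
(Check: W+ + W- = 66 should equal n(n+1)/2 = 66.)
Step 4: Test statistic W = min(W+, W-) = 28.5.
Step 5: Ties in |d|, so use the tie-corrected normal approximation.
        E[W] = n(n+1)/4 = 11*12/4 = 33.
        Tie groups: |d|=2 (t=2), |d|=4 (t=2), |d|=5 (t=4); sum(t^3 - t) = 72.
        Var[W] = n(n+1)(2n+1)/24 - sum(t^3-t)/48 = 3036/24 - 72/48 = 125.
        z = (W - E[W]) / sqrt(Var[W]) = (28.5 - 33) / 11.1803 = -0.4025.
        Two-sided p = 2*Phi(z) = 0.687322.
Step 6: alpha = 0.1. fail to reject H0.

W+ = 37.5, W- = 28.5, W = min = 28.5, p = 0.687322, fail to reject H0.


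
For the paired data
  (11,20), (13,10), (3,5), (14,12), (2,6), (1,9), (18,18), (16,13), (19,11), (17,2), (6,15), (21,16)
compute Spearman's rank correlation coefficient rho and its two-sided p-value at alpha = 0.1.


Step 1: Rank x and y separately (midranks; no ties here).
rank(x): 11->5, 13->6, 3->3, 14->7, 2->2, 1->1, 18->10, 16->8, 19->11, 17->9, 6->4, 21->12
rank(y): 20->12, 10->5, 5->2, 12->7, 6->3, 9->4, 18->11, 13->8, 11->6, 2->1, 15->9, 16->10
Step 2: d_i = R_x(i) - R_y(i); compute d_i^2.
  (5-12)^2=49, (6-5)^2=1, (3-2)^2=1, (7-7)^2=0, (2-3)^2=1, (1-4)^2=9, (10-11)^2=1, (8-8)^2=0, (11-6)^2=25, (9-1)^2=64, (4-9)^2=25, (12-10)^2=4
sum(d^2) = 180.
Step 3: rho = 1 - 6*180 / (12*(12^2 - 1)) = 1 - 1080/1716 = 0.370629.
Step 4: Under H0, t = rho * sqrt((n-2)/(1-rho^2)) = 1.2619 ~ t(10).
Step 5: Two-sided p-value from the t-distribution with 10 df = 0.235621.
Step 6: alpha = 0.1. fail to reject H0.

rho = 0.3706, p = 0.235621, fail to reject H0 at alpha = 0.1.


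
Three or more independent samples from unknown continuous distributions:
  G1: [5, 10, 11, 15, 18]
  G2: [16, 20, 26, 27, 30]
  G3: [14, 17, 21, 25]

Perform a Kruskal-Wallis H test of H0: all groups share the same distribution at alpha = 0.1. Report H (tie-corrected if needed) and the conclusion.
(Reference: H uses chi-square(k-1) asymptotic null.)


Step 1: Combine all N = 14 observations and assign midranks.
sorted (value, group, rank): (5,G1,1), (10,G1,2), (11,G1,3), (14,G3,4), (15,G1,5), (16,G2,6), (17,G3,7), (18,G1,8), (20,G2,9), (21,G3,10), (25,G3,11), (26,G2,12), (27,G2,13), (30,G2,14)
Step 2: Sum ranks within each group.
R_1 = 19 (n_1 = 5)
R_2 = 54 (n_2 = 5)
R_3 = 32 (n_3 = 4)
Step 3: H = 12/(N(N+1)) * sum(R_i^2/n_i) - 3(N+1)
     = 12/(14*15) * (19^2/5 + 54^2/5 + 32^2/4) - 3*15
     = 0.057143 * 911.4 - 45
     = 7.080000.
Step 4: No ties, so H is used without correction.
Step 5: Under H0, H ~ chi^2(2); p-value = 0.029013.
Step 6: alpha = 0.1. reject H0.

H = 7.0800, df = 2, p = 0.029013, reject H0.


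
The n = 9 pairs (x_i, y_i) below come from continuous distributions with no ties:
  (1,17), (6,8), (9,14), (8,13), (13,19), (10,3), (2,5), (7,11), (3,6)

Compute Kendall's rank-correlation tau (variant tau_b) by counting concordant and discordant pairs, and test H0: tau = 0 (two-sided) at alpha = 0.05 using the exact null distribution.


Step 1: Enumerate the 36 unordered pairs (i,j) with i<j and classify each by sign(x_j-x_i) * sign(y_j-y_i).
  (1,2):dx=+5,dy=-9->D; (1,3):dx=+8,dy=-3->D; (1,4):dx=+7,dy=-4->D; (1,5):dx=+12,dy=+2->C
  (1,6):dx=+9,dy=-14->D; (1,7):dx=+1,dy=-12->D; (1,8):dx=+6,dy=-6->D; (1,9):dx=+2,dy=-11->D
  (2,3):dx=+3,dy=+6->C; (2,4):dx=+2,dy=+5->C; (2,5):dx=+7,dy=+11->C; (2,6):dx=+4,dy=-5->D
  (2,7):dx=-4,dy=-3->C; (2,8):dx=+1,dy=+3->C; (2,9):dx=-3,dy=-2->C; (3,4):dx=-1,dy=-1->C
  (3,5):dx=+4,dy=+5->C; (3,6):dx=+1,dy=-11->D; (3,7):dx=-7,dy=-9->C; (3,8):dx=-2,dy=-3->C
  (3,9):dx=-6,dy=-8->C; (4,5):dx=+5,dy=+6->C; (4,6):dx=+2,dy=-10->D; (4,7):dx=-6,dy=-8->C
  (4,8):dx=-1,dy=-2->C; (4,9):dx=-5,dy=-7->C; (5,6):dx=-3,dy=-16->C; (5,7):dx=-11,dy=-14->C
  (5,8):dx=-6,dy=-8->C; (5,9):dx=-10,dy=-13->C; (6,7):dx=-8,dy=+2->D; (6,8):dx=-3,dy=+8->D
  (6,9):dx=-7,dy=+3->D; (7,8):dx=+5,dy=+6->C; (7,9):dx=+1,dy=+1->C; (8,9):dx=-4,dy=-5->C
Step 2: C = 23, D = 13, total pairs = 36.
Step 3: tau = (C - D)/(n(n-1)/2) = (23 - 13)/36 = 0.277778.
Step 4: Exact two-sided p-value (enumerate n! = 362880 permutations of y under H0): p = 0.358488.
Step 5: alpha = 0.05. fail to reject H0.

tau_b = 0.2778 (C=23, D=13), p = 0.358488, fail to reject H0.


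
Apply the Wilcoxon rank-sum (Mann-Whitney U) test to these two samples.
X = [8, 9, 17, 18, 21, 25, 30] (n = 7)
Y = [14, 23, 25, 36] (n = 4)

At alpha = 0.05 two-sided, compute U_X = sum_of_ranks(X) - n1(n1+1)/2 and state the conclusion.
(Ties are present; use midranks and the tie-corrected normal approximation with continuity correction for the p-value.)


Step 1: Combine and sort all 11 observations; assign midranks.
sorted (value, group): (8,X), (9,X), (14,Y), (17,X), (18,X), (21,X), (23,Y), (25,X), (25,Y), (30,X), (36,Y)
ranks: 8->1, 9->2, 14->3, 17->4, 18->5, 21->6, 23->7, 25->8.5, 25->8.5, 30->10, 36->11
Step 2: Rank sum for X: R1 = 1 + 2 + 4 + 5 + 6 + 8.5 + 10 = 36.5.
Step 3: U_X = R1 - n1(n1+1)/2 = 36.5 - 7*8/2 = 36.5 - 28 = 8.5.
       U_Y = n1*n2 - U_X = 28 - 8.5 = 19.5.
Step 4: Ties are present, so use the tie-corrected normal approximation (with continuity correction) for the p-value.
Step 5: p-value = 0.343605; compare to alpha = 0.05. fail to reject H0.

U_X = 8.5, p = 0.343605, fail to reject H0 at alpha = 0.05.


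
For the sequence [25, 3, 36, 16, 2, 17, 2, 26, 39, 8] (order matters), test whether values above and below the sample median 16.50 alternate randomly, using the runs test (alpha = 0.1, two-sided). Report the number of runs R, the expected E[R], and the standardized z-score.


Step 1: Compute median = 16.50; label A = above, B = below.
Labels in order: ABABBABAAB  (n_A = 5, n_B = 5)
Step 2: Count runs R = 8.
Step 3: Under H0 (random ordering), E[R] = 2*n_A*n_B/(n_A+n_B) + 1 = 2*5*5/10 + 1 = 6.0000.
        Var[R] = 2*n_A*n_B*(2*n_A*n_B - n_A - n_B) / ((n_A+n_B)^2 * (n_A+n_B-1)) = 2000/900 = 2.2222.
        SD[R] = 1.4907.
Step 4: Continuity-corrected z = (R - 0.5 - E[R]) / SD[R] = (8 - 0.5 - 6.0000) / 1.4907 = 1.0062.
Step 5: Two-sided p-value via normal approximation = 2*(1 - Phi(|z|)) = 0.314305.
Step 6: alpha = 0.1. fail to reject H0.

R = 8, z = 1.0062, p = 0.314305, fail to reject H0.


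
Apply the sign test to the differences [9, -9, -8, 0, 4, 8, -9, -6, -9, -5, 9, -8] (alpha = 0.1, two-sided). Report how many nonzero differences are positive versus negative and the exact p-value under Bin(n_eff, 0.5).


Step 1: Discard zero differences. Original n = 12; n_eff = number of nonzero differences = 11.
Nonzero differences (with sign): +9, -9, -8, +4, +8, -9, -6, -9, -5, +9, -8
Step 2: Count signs: positive = 4, negative = 7.
Step 3: Under H0: P(positive) = 0.5, so the number of positives S ~ Bin(11, 0.5).
Step 4: Two-sided exact p-value = sum of Bin(11,0.5) probabilities at or below the observed probability = 0.548828.
Step 5: alpha = 0.1. fail to reject H0.

n_eff = 11, pos = 4, neg = 7, p = 0.548828, fail to reject H0.


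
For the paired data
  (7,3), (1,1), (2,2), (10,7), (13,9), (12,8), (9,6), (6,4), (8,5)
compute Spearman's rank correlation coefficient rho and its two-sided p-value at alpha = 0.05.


Step 1: Rank x and y separately (midranks; no ties here).
rank(x): 7->4, 1->1, 2->2, 10->7, 13->9, 12->8, 9->6, 6->3, 8->5
rank(y): 3->3, 1->1, 2->2, 7->7, 9->9, 8->8, 6->6, 4->4, 5->5
Step 2: d_i = R_x(i) - R_y(i); compute d_i^2.
  (4-3)^2=1, (1-1)^2=0, (2-2)^2=0, (7-7)^2=0, (9-9)^2=0, (8-8)^2=0, (6-6)^2=0, (3-4)^2=1, (5-5)^2=0
sum(d^2) = 2.
Step 3: rho = 1 - 6*2 / (9*(9^2 - 1)) = 1 - 12/720 = 0.983333.
Step 4: Under H0, t = rho * sqrt((n-2)/(1-rho^2)) = 14.3096 ~ t(7).
Step 5: Two-sided p-value from the t-distribution with 7 df = 0.000002.
Step 6: alpha = 0.05. reject H0.

rho = 0.9833, p = 0.000002, reject H0 at alpha = 0.05.


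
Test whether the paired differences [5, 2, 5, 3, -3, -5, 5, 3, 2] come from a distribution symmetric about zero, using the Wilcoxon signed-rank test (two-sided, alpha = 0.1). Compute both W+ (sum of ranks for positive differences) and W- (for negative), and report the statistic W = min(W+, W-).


Step 1: Drop any zero differences (none here) and take |d_i|.
|d| = [5, 2, 5, 3, 3, 5, 5, 3, 2]
Step 2: Midrank |d_i| (ties get averaged ranks).
ranks: |5|->7.5, |2|->1.5, |5|->7.5, |3|->4, |3|->4, |5|->7.5, |5|->7.5, |3|->4, |2|->1.5
Step 3: Attach original signs; sum ranks with positive sign and with negative sign.
W+ = 7.5 + 1.5 + 7.5 + 4 + 7.5 + 4 + 1.5 = 33.5
W- = 4 + 7.5 = 11.5
(Check: W+ + W- = 45 should equal n(n+1)/2 = 45.)
Step 4: Test statistic W = min(W+, W-) = 11.5.
Step 5: Ties in |d|, so use the tie-corrected normal approximation.
        E[W] = n(n+1)/4 = 9*10/4 = 22.5.
        Tie groups: |d|=2 (t=2), |d|=3 (t=3), |d|=5 (t=4); sum(t^3 - t) = 90.
        Var[W] = n(n+1)(2n+1)/24 - sum(t^3-t)/48 = 1710/24 - 90/48 = 69.375.
        z = (W - E[W]) / sqrt(Var[W]) = (11.5 - 22.5) / 8.3292 = -1.3207.
        Two-sided p = 2*Phi(z) = 0.186615.
Step 6: alpha = 0.1. fail to reject H0.

W+ = 33.5, W- = 11.5, W = min = 11.5, p = 0.186615, fail to reject H0.


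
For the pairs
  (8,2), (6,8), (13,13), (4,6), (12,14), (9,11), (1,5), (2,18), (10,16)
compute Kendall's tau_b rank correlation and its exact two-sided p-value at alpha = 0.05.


Step 1: Enumerate the 36 unordered pairs (i,j) with i<j and classify each by sign(x_j-x_i) * sign(y_j-y_i).
  (1,2):dx=-2,dy=+6->D; (1,3):dx=+5,dy=+11->C; (1,4):dx=-4,dy=+4->D; (1,5):dx=+4,dy=+12->C
  (1,6):dx=+1,dy=+9->C; (1,7):dx=-7,dy=+3->D; (1,8):dx=-6,dy=+16->D; (1,9):dx=+2,dy=+14->C
  (2,3):dx=+7,dy=+5->C; (2,4):dx=-2,dy=-2->C; (2,5):dx=+6,dy=+6->C; (2,6):dx=+3,dy=+3->C
  (2,7):dx=-5,dy=-3->C; (2,8):dx=-4,dy=+10->D; (2,9):dx=+4,dy=+8->C; (3,4):dx=-9,dy=-7->C
  (3,5):dx=-1,dy=+1->D; (3,6):dx=-4,dy=-2->C; (3,7):dx=-12,dy=-8->C; (3,8):dx=-11,dy=+5->D
  (3,9):dx=-3,dy=+3->D; (4,5):dx=+8,dy=+8->C; (4,6):dx=+5,dy=+5->C; (4,7):dx=-3,dy=-1->C
  (4,8):dx=-2,dy=+12->D; (4,9):dx=+6,dy=+10->C; (5,6):dx=-3,dy=-3->C; (5,7):dx=-11,dy=-9->C
  (5,8):dx=-10,dy=+4->D; (5,9):dx=-2,dy=+2->D; (6,7):dx=-8,dy=-6->C; (6,8):dx=-7,dy=+7->D
  (6,9):dx=+1,dy=+5->C; (7,8):dx=+1,dy=+13->C; (7,9):dx=+9,dy=+11->C; (8,9):dx=+8,dy=-2->D
Step 2: C = 23, D = 13, total pairs = 36.
Step 3: tau = (C - D)/(n(n-1)/2) = (23 - 13)/36 = 0.277778.
Step 4: Exact two-sided p-value (enumerate n! = 362880 permutations of y under H0): p = 0.358488.
Step 5: alpha = 0.05. fail to reject H0.

tau_b = 0.2778 (C=23, D=13), p = 0.358488, fail to reject H0.


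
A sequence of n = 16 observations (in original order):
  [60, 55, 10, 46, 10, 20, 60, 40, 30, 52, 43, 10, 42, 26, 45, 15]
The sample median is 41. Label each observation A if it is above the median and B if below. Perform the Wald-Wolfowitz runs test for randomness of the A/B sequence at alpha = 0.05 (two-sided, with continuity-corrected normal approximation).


Step 1: Compute median = 41; label A = above, B = below.
Labels in order: AABABBABBAABABAB  (n_A = 8, n_B = 8)
Step 2: Count runs R = 12.
Step 3: Under H0 (random ordering), E[R] = 2*n_A*n_B/(n_A+n_B) + 1 = 2*8*8/16 + 1 = 9.0000.
        Var[R] = 2*n_A*n_B*(2*n_A*n_B - n_A - n_B) / ((n_A+n_B)^2 * (n_A+n_B-1)) = 14336/3840 = 3.7333.
        SD[R] = 1.9322.
Step 4: Continuity-corrected z = (R - 0.5 - E[R]) / SD[R] = (12 - 0.5 - 9.0000) / 1.9322 = 1.2939.
Step 5: Two-sided p-value via normal approximation = 2*(1 - Phi(|z|)) = 0.195709.
Step 6: alpha = 0.05. fail to reject H0.

R = 12, z = 1.2939, p = 0.195709, fail to reject H0.


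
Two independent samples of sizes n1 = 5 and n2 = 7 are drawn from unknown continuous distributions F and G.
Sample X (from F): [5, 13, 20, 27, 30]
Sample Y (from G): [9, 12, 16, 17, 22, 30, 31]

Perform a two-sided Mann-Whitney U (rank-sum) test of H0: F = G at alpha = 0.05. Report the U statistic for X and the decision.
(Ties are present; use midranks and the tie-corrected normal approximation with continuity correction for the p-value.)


Step 1: Combine and sort all 12 observations; assign midranks.
sorted (value, group): (5,X), (9,Y), (12,Y), (13,X), (16,Y), (17,Y), (20,X), (22,Y), (27,X), (30,X), (30,Y), (31,Y)
ranks: 5->1, 9->2, 12->3, 13->4, 16->5, 17->6, 20->7, 22->8, 27->9, 30->10.5, 30->10.5, 31->12
Step 2: Rank sum for X: R1 = 1 + 4 + 7 + 9 + 10.5 = 31.5.
Step 3: U_X = R1 - n1(n1+1)/2 = 31.5 - 5*6/2 = 31.5 - 15 = 16.5.
       U_Y = n1*n2 - U_X = 35 - 16.5 = 18.5.
Step 4: Ties are present, so use the tie-corrected normal approximation (with continuity correction) for the p-value.
Step 5: p-value = 0.935170; compare to alpha = 0.05. fail to reject H0.

U_X = 16.5, p = 0.935170, fail to reject H0 at alpha = 0.05.


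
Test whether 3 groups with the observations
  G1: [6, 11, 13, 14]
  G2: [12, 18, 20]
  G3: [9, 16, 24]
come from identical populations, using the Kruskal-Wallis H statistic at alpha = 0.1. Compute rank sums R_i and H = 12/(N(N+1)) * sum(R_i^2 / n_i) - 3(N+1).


Step 1: Combine all N = 10 observations and assign midranks.
sorted (value, group, rank): (6,G1,1), (9,G3,2), (11,G1,3), (12,G2,4), (13,G1,5), (14,G1,6), (16,G3,7), (18,G2,8), (20,G2,9), (24,G3,10)
Step 2: Sum ranks within each group.
R_1 = 15 (n_1 = 4)
R_2 = 21 (n_2 = 3)
R_3 = 19 (n_3 = 3)
Step 3: H = 12/(N(N+1)) * sum(R_i^2/n_i) - 3(N+1)
     = 12/(10*11) * (15^2/4 + 21^2/3 + 19^2/3) - 3*11
     = 0.109091 * 323.583 - 33
     = 2.300000.
Step 4: No ties, so H is used without correction.
Step 5: Under H0, H ~ chi^2(2); p-value = 0.316637.
Step 6: alpha = 0.1. fail to reject H0.

H = 2.3000, df = 2, p = 0.316637, fail to reject H0.


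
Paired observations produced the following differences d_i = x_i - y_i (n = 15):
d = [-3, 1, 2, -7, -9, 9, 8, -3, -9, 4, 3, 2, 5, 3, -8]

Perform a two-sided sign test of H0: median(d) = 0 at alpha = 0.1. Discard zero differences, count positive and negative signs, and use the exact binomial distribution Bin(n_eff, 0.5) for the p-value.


Step 1: Discard zero differences. Original n = 15; n_eff = number of nonzero differences = 15.
Nonzero differences (with sign): -3, +1, +2, -7, -9, +9, +8, -3, -9, +4, +3, +2, +5, +3, -8
Step 2: Count signs: positive = 9, negative = 6.
Step 3: Under H0: P(positive) = 0.5, so the number of positives S ~ Bin(15, 0.5).
Step 4: Two-sided exact p-value = sum of Bin(15,0.5) probabilities at or below the observed probability = 0.607239.
Step 5: alpha = 0.1. fail to reject H0.

n_eff = 15, pos = 9, neg = 6, p = 0.607239, fail to reject H0.


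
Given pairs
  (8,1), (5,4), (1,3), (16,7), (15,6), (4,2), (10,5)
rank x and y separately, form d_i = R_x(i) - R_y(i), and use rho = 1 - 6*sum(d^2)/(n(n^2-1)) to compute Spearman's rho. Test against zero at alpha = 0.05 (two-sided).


Step 1: Rank x and y separately (midranks; no ties here).
rank(x): 8->4, 5->3, 1->1, 16->7, 15->6, 4->2, 10->5
rank(y): 1->1, 4->4, 3->3, 7->7, 6->6, 2->2, 5->5
Step 2: d_i = R_x(i) - R_y(i); compute d_i^2.
  (4-1)^2=9, (3-4)^2=1, (1-3)^2=4, (7-7)^2=0, (6-6)^2=0, (2-2)^2=0, (5-5)^2=0
sum(d^2) = 14.
Step 3: rho = 1 - 6*14 / (7*(7^2 - 1)) = 1 - 84/336 = 0.750000.
Step 4: Under H0, t = rho * sqrt((n-2)/(1-rho^2)) = 2.5355 ~ t(5).
Step 5: Two-sided p-value from the t-distribution with 5 df = 0.052181.
Step 6: alpha = 0.05. fail to reject H0.

rho = 0.7500, p = 0.052181, fail to reject H0 at alpha = 0.05.


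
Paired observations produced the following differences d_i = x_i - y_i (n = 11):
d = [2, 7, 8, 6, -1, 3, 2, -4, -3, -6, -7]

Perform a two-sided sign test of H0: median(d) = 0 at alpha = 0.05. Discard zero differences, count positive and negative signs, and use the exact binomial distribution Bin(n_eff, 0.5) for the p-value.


Step 1: Discard zero differences. Original n = 11; n_eff = number of nonzero differences = 11.
Nonzero differences (with sign): +2, +7, +8, +6, -1, +3, +2, -4, -3, -6, -7
Step 2: Count signs: positive = 6, negative = 5.
Step 3: Under H0: P(positive) = 0.5, so the number of positives S ~ Bin(11, 0.5).
Step 4: Two-sided exact p-value = sum of Bin(11,0.5) probabilities at or below the observed probability = 1.000000.
Step 5: alpha = 0.05. fail to reject H0.

n_eff = 11, pos = 6, neg = 5, p = 1.000000, fail to reject H0.


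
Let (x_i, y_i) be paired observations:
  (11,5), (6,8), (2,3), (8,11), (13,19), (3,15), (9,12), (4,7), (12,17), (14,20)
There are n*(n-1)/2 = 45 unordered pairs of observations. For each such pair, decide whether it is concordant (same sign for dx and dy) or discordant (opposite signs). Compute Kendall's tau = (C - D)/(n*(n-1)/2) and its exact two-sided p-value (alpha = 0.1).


Step 1: Enumerate the 45 unordered pairs (i,j) with i<j and classify each by sign(x_j-x_i) * sign(y_j-y_i).
  (1,2):dx=-5,dy=+3->D; (1,3):dx=-9,dy=-2->C; (1,4):dx=-3,dy=+6->D; (1,5):dx=+2,dy=+14->C
  (1,6):dx=-8,dy=+10->D; (1,7):dx=-2,dy=+7->D; (1,8):dx=-7,dy=+2->D; (1,9):dx=+1,dy=+12->C
  (1,10):dx=+3,dy=+15->C; (2,3):dx=-4,dy=-5->C; (2,4):dx=+2,dy=+3->C; (2,5):dx=+7,dy=+11->C
  (2,6):dx=-3,dy=+7->D; (2,7):dx=+3,dy=+4->C; (2,8):dx=-2,dy=-1->C; (2,9):dx=+6,dy=+9->C
  (2,10):dx=+8,dy=+12->C; (3,4):dx=+6,dy=+8->C; (3,5):dx=+11,dy=+16->C; (3,6):dx=+1,dy=+12->C
  (3,7):dx=+7,dy=+9->C; (3,8):dx=+2,dy=+4->C; (3,9):dx=+10,dy=+14->C; (3,10):dx=+12,dy=+17->C
  (4,5):dx=+5,dy=+8->C; (4,6):dx=-5,dy=+4->D; (4,7):dx=+1,dy=+1->C; (4,8):dx=-4,dy=-4->C
  (4,9):dx=+4,dy=+6->C; (4,10):dx=+6,dy=+9->C; (5,6):dx=-10,dy=-4->C; (5,7):dx=-4,dy=-7->C
  (5,8):dx=-9,dy=-12->C; (5,9):dx=-1,dy=-2->C; (5,10):dx=+1,dy=+1->C; (6,7):dx=+6,dy=-3->D
  (6,8):dx=+1,dy=-8->D; (6,9):dx=+9,dy=+2->C; (6,10):dx=+11,dy=+5->C; (7,8):dx=-5,dy=-5->C
  (7,9):dx=+3,dy=+5->C; (7,10):dx=+5,dy=+8->C; (8,9):dx=+8,dy=+10->C; (8,10):dx=+10,dy=+13->C
  (9,10):dx=+2,dy=+3->C
Step 2: C = 36, D = 9, total pairs = 45.
Step 3: tau = (C - D)/(n(n-1)/2) = (36 - 9)/45 = 0.600000.
Step 4: Exact two-sided p-value (enumerate n! = 3628800 permutations of y under H0): p = 0.016666.
Step 5: alpha = 0.1. reject H0.

tau_b = 0.6000 (C=36, D=9), p = 0.016666, reject H0.


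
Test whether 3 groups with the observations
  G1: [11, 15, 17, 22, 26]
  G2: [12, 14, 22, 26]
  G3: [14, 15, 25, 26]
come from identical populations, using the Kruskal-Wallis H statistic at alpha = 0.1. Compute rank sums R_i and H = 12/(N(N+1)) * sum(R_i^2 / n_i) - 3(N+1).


Step 1: Combine all N = 13 observations and assign midranks.
sorted (value, group, rank): (11,G1,1), (12,G2,2), (14,G2,3.5), (14,G3,3.5), (15,G1,5.5), (15,G3,5.5), (17,G1,7), (22,G1,8.5), (22,G2,8.5), (25,G3,10), (26,G1,12), (26,G2,12), (26,G3,12)
Step 2: Sum ranks within each group.
R_1 = 34 (n_1 = 5)
R_2 = 26 (n_2 = 4)
R_3 = 31 (n_3 = 4)
Step 3: H = 12/(N(N+1)) * sum(R_i^2/n_i) - 3(N+1)
     = 12/(13*14) * (34^2/5 + 26^2/4 + 31^2/4) - 3*14
     = 0.065934 * 640.45 - 42
     = 0.227473.
Step 4: Ties present; correction factor C = 1 - 42/(13^3 - 13) = 0.980769. Corrected H = 0.227473 / 0.980769 = 0.231933.
Step 5: Under H0, H ~ chi^2(2); p-value = 0.890505.
Step 6: alpha = 0.1. fail to reject H0.

H = 0.2319, df = 2, p = 0.890505, fail to reject H0.


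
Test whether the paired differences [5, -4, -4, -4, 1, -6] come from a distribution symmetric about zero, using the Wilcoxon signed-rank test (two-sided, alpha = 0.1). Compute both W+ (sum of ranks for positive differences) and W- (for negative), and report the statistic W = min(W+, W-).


Step 1: Drop any zero differences (none here) and take |d_i|.
|d| = [5, 4, 4, 4, 1, 6]
Step 2: Midrank |d_i| (ties get averaged ranks).
ranks: |5|->5, |4|->3, |4|->3, |4|->3, |1|->1, |6|->6
Step 3: Attach original signs; sum ranks with positive sign and with negative sign.
W+ = 5 + 1 = 6
W- = 3 + 3 + 3 + 6 = 15
(Check: W+ + W- = 21 should equal n(n+1)/2 = 21.)
Step 4: Test statistic W = min(W+, W-) = 6.
Step 5: Ties in |d|, so use the tie-corrected normal approximation.
        E[W] = n(n+1)/4 = 6*7/4 = 10.5.
        Tie groups: |d|=4 (t=3); sum(t^3 - t) = 24.
        Var[W] = n(n+1)(2n+1)/24 - sum(t^3-t)/48 = 546/24 - 24/48 = 22.25.
        z = (W - E[W]) / sqrt(Var[W]) = (6 - 10.5) / 4.7170 = -0.9540.
        Two-sided p = 2*Phi(z) = 0.340085.
Step 6: alpha = 0.1. fail to reject H0.

W+ = 6, W- = 15, W = min = 6, p = 0.340085, fail to reject H0.


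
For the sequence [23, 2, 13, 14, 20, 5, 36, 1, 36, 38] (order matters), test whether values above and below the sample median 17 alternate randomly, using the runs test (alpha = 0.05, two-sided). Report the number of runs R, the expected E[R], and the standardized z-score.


Step 1: Compute median = 17; label A = above, B = below.
Labels in order: ABBBABABAA  (n_A = 5, n_B = 5)
Step 2: Count runs R = 7.
Step 3: Under H0 (random ordering), E[R] = 2*n_A*n_B/(n_A+n_B) + 1 = 2*5*5/10 + 1 = 6.0000.
        Var[R] = 2*n_A*n_B*(2*n_A*n_B - n_A - n_B) / ((n_A+n_B)^2 * (n_A+n_B-1)) = 2000/900 = 2.2222.
        SD[R] = 1.4907.
Step 4: Continuity-corrected z = (R - 0.5 - E[R]) / SD[R] = (7 - 0.5 - 6.0000) / 1.4907 = 0.3354.
Step 5: Two-sided p-value via normal approximation = 2*(1 - Phi(|z|)) = 0.737316.
Step 6: alpha = 0.05. fail to reject H0.

R = 7, z = 0.3354, p = 0.737316, fail to reject H0.


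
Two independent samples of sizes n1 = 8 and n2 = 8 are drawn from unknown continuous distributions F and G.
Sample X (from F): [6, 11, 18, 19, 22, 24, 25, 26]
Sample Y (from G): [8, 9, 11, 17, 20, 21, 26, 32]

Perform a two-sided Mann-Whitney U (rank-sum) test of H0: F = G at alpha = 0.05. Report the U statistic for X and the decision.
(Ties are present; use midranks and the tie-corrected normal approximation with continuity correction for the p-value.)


Step 1: Combine and sort all 16 observations; assign midranks.
sorted (value, group): (6,X), (8,Y), (9,Y), (11,X), (11,Y), (17,Y), (18,X), (19,X), (20,Y), (21,Y), (22,X), (24,X), (25,X), (26,X), (26,Y), (32,Y)
ranks: 6->1, 8->2, 9->3, 11->4.5, 11->4.5, 17->6, 18->7, 19->8, 20->9, 21->10, 22->11, 24->12, 25->13, 26->14.5, 26->14.5, 32->16
Step 2: Rank sum for X: R1 = 1 + 4.5 + 7 + 8 + 11 + 12 + 13 + 14.5 = 71.
Step 3: U_X = R1 - n1(n1+1)/2 = 71 - 8*9/2 = 71 - 36 = 35.
       U_Y = n1*n2 - U_X = 64 - 35 = 29.
Step 4: Ties are present, so use the tie-corrected normal approximation (with continuity correction) for the p-value.
Step 5: p-value = 0.792597; compare to alpha = 0.05. fail to reject H0.

U_X = 35, p = 0.792597, fail to reject H0 at alpha = 0.05.


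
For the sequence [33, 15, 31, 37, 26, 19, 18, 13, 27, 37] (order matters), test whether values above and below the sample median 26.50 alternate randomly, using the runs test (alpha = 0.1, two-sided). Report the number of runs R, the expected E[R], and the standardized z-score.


Step 1: Compute median = 26.50; label A = above, B = below.
Labels in order: ABAABBBBAA  (n_A = 5, n_B = 5)
Step 2: Count runs R = 5.
Step 3: Under H0 (random ordering), E[R] = 2*n_A*n_B/(n_A+n_B) + 1 = 2*5*5/10 + 1 = 6.0000.
        Var[R] = 2*n_A*n_B*(2*n_A*n_B - n_A - n_B) / ((n_A+n_B)^2 * (n_A+n_B-1)) = 2000/900 = 2.2222.
        SD[R] = 1.4907.
Step 4: Continuity-corrected z = (R + 0.5 - E[R]) / SD[R] = (5 + 0.5 - 6.0000) / 1.4907 = -0.3354.
Step 5: Two-sided p-value via normal approximation = 2*(1 - Phi(|z|)) = 0.737316.
Step 6: alpha = 0.1. fail to reject H0.

R = 5, z = -0.3354, p = 0.737316, fail to reject H0.


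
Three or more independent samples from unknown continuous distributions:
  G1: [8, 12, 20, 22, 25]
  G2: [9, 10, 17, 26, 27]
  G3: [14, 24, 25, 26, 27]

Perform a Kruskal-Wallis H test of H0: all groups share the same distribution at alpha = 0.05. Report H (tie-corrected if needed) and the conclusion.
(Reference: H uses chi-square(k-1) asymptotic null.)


Step 1: Combine all N = 15 observations and assign midranks.
sorted (value, group, rank): (8,G1,1), (9,G2,2), (10,G2,3), (12,G1,4), (14,G3,5), (17,G2,6), (20,G1,7), (22,G1,8), (24,G3,9), (25,G1,10.5), (25,G3,10.5), (26,G2,12.5), (26,G3,12.5), (27,G2,14.5), (27,G3,14.5)
Step 2: Sum ranks within each group.
R_1 = 30.5 (n_1 = 5)
R_2 = 38 (n_2 = 5)
R_3 = 51.5 (n_3 = 5)
Step 3: H = 12/(N(N+1)) * sum(R_i^2/n_i) - 3(N+1)
     = 12/(15*16) * (30.5^2/5 + 38^2/5 + 51.5^2/5) - 3*16
     = 0.050000 * 1005.3 - 48
     = 2.265000.
Step 4: Ties present; correction factor C = 1 - 18/(15^3 - 15) = 0.994643. Corrected H = 2.265000 / 0.994643 = 2.277199.
Step 5: Under H0, H ~ chi^2(2); p-value = 0.320267.
Step 6: alpha = 0.05. fail to reject H0.

H = 2.2772, df = 2, p = 0.320267, fail to reject H0.
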